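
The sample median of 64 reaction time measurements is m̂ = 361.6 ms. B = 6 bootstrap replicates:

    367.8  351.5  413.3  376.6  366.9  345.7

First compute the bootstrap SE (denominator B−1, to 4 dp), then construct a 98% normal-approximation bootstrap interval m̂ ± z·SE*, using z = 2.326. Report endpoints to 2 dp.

(305.92, 417.28)

Mean of replicates = 370.3000; sum of squared deviations = 2865.1000; SE* = √(2865.1000/5) = 23.9378
Margin = 2.326 × 23.9378 = 55.679
Interval: 361.6 ± 55.679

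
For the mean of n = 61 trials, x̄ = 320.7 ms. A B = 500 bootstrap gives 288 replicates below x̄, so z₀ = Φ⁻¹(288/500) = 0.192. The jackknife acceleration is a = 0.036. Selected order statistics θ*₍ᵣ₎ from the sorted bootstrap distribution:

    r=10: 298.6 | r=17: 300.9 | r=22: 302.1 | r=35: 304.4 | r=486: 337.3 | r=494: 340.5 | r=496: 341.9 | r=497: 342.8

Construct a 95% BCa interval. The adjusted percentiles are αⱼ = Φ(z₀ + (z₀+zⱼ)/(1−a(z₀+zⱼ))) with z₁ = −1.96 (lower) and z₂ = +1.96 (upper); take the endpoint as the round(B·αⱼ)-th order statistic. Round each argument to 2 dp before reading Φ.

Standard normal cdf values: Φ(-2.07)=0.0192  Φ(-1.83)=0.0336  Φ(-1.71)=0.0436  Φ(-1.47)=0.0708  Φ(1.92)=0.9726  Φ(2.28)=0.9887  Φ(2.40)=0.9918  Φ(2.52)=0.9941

(304.4, 342.8)

Lower: z₀ + z₁ = 0.192 + (-1.960) = -1.768; 1 − a(z₀+z₁) = 1 − (0.036)(-1.768) = 1.0636; argument = 0.192 + (-1.768)/1.0636 = -1.4702 → -1.47.
α₁ = Φ(-1.47) = 0.0708; rank = round(500 × 0.0708) = 35; θ*₍35₎ = 304.4.
Upper: z₀ + z₂ = 2.152; 1 − a(z₀+z₂) = 0.9225; argument = 2.5247 → 2.52; α₂ = 0.9941; rank = 497; θ*₍497₎ = 342.8.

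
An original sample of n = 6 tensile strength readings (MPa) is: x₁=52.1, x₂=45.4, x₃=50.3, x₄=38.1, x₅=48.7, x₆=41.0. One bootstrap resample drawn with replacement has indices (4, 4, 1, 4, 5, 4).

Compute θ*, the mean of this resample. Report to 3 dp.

Resample values: 38.1, 38.1, 52.1, 38.1, 48.7, 38.1.
Mean = (38.1 + 38.1 + 52.1 + 38.1 + 48.7 + 38.1) / 6 = 253.20 / 6 = 42.200

θ* = 42.200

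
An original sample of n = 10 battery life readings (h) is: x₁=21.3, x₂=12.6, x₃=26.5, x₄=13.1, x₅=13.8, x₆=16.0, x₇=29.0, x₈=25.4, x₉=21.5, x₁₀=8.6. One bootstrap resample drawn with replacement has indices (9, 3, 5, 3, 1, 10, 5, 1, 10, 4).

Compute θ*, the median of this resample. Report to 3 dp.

Resample values: 21.5, 26.5, 13.8, 26.5, 21.3, 8.6, 13.8, 21.3, 8.6, 13.1.
Sorted: 8.6, 8.6, 13.1, 13.8, 13.8, 21.3, 21.3, 21.5, 26.5, 26.5
Median = average of the two middle values = 17.550

θ* = 17.550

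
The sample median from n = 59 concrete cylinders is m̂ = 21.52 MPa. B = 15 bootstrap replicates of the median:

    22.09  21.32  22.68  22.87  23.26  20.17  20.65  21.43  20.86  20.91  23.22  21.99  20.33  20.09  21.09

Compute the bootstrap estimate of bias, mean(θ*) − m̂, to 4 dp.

bias = +0.0107

mean(θ*) = (22.09 + 21.32 + 22.68 + 22.87 + 23.26 + 20.17 + 20.65 + 21.43 + 20.86 + 20.91 + 23.22 + 21.99 + 20.33 + 20.09 + 21.09) / 15 = 21.53067
bias = 21.53067 − 21.52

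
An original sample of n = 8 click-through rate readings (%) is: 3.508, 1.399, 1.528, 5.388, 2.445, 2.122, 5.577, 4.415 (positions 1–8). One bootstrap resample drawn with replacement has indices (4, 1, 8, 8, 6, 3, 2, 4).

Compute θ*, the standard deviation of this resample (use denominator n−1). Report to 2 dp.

Resample values: 5.388, 3.508, 4.415, 4.415, 2.122, 1.528, 1.399, 5.388.
Mean = 3.5204; sum of squared deviations = 19.0021
s² = 19.0021 / 7 = 2.7146
s = √2.7146 = 1.65

θ* = 1.65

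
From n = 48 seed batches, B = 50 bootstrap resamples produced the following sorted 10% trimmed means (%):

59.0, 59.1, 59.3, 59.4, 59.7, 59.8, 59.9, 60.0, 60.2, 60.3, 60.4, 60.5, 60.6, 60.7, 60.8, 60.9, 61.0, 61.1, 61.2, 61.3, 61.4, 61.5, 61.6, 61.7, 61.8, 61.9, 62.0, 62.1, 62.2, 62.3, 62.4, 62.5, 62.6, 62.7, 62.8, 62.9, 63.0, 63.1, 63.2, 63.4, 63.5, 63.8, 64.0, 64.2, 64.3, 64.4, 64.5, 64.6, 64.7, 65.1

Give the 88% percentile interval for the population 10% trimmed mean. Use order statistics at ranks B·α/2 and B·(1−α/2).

α = 0.12; lower rank = 50 × 0.060 = 3; upper rank = 50 × 0.940 = 47.
The 3rd smallest replicate is 59.3; the 47th is 64.5.

(59.3, 64.5)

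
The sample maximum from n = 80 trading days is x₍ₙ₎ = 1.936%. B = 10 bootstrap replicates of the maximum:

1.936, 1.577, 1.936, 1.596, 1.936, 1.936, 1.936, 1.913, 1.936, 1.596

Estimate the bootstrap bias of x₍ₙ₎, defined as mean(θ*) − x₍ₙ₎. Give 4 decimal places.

bias = −0.1062

mean(θ*) = (1.936 + 1.577 + 1.936 + 1.596 + 1.936 + 1.936 + 1.936 + 1.913 + 1.936 + 1.596) / 10 = 1.82980
bias = 1.82980 − 1.936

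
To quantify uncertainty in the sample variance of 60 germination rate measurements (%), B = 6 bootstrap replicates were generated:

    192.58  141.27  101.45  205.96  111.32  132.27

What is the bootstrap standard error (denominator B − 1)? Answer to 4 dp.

Bootstrap SE is the standard deviation of the 6 replicate variances.
Mean of replicates: (192.58 + 141.27 + 101.45 + 205.96 + 111.32 + 132.27) / 6 = 884.85000 / 6 = 147.47500
Sum of squared deviations: (+45.10500)² + (−6.20500)² + (−46.02500)² + (+58.48500)² + (−36.15500)² + (−15.20500)² = 9150.13495
Variance = 9150.13495 / 5 = 1830.02699
SE* = √1830.02699

SE* = 42.7788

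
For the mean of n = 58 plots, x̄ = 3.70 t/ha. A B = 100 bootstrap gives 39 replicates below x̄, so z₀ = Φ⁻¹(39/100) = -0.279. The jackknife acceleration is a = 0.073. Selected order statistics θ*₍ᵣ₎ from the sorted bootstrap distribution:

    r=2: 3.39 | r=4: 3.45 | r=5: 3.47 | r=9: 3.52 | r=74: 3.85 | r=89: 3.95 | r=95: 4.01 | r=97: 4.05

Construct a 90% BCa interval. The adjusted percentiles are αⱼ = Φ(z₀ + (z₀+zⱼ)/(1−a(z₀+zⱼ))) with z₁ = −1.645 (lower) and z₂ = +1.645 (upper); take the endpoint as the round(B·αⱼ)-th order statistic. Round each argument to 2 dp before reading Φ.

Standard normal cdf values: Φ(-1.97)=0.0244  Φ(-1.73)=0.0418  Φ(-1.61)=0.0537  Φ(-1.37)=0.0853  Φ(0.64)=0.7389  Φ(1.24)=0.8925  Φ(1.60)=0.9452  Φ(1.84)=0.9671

Lower: z₀ + z₁ = -0.279 + (-1.645) = -1.924; 1 − a(z₀+z₁) = 1 − (0.073)(-1.924) = 1.1405; argument = -0.279 + (-1.924)/1.1405 = -1.9661 → -1.97.
α₁ = Φ(-1.97) = 0.0244; rank = round(100 × 0.0244) = 2; θ*₍2₎ = 3.39.
Upper: z₀ + z₂ = 1.366; 1 − a(z₀+z₂) = 0.9003; argument = 1.2383 → 1.24; α₂ = 0.8925; rank = 89; θ*₍89₎ = 3.95.

(3.39, 3.95)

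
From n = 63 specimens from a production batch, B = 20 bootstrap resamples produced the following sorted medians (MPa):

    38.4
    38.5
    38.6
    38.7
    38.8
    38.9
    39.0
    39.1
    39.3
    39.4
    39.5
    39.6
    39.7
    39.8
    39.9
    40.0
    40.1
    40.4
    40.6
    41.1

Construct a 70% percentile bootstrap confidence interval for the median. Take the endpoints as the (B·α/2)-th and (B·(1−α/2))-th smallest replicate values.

(38.6, 40.1)

α = 0.30; lower rank = 20 × 0.150 = 3; upper rank = 20 × 0.850 = 17.
The 3rd smallest replicate is 38.6; the 17th is 40.1.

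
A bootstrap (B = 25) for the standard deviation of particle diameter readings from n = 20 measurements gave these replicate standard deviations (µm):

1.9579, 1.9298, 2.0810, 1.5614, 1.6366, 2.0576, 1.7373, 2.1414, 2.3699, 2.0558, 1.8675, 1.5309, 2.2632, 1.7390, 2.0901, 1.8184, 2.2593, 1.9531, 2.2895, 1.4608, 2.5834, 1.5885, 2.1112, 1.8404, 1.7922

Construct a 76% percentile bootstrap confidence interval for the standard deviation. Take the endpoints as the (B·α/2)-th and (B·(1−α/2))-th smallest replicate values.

Sorted replicates: 1.4608, 1.5309, 1.5614, 1.5885, 1.6366, 1.7373, 1.7390, 1.7922, 1.8184, 1.8404, 1.8675, 1.9298, 1.9531, 1.9579, 2.0558, 2.0576, 2.0810, 2.0901, 2.1112, 2.1414, 2.2593, 2.2632, 2.2895, 2.3699, 2.5834
α = 0.24; lower rank = 25 × 0.120 = 3; upper rank = 25 × 0.880 = 22.
The 3rd smallest replicate is 1.5614; the 22nd is 2.2632.

(1.5614, 2.2632)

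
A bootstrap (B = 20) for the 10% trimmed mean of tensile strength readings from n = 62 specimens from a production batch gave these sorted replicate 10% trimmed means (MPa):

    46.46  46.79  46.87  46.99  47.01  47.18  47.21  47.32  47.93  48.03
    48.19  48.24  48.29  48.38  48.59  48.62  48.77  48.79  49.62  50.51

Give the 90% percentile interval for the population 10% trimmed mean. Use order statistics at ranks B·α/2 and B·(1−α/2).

(46.46, 49.62)

α = 0.10; lower rank = 20 × 0.050 = 1; upper rank = 20 × 0.950 = 19.
The 1st smallest replicate is 46.46; the 19th is 49.62.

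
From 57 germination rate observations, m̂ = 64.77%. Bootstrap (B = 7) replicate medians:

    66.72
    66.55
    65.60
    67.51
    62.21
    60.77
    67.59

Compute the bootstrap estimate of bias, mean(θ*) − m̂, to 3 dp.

mean(θ*) = (66.72 + 66.55 + 65.60 + 67.51 + 62.21 + 60.77 + 67.59) / 7 = 65.2786
bias = 65.2786 − 64.77

bias = +0.509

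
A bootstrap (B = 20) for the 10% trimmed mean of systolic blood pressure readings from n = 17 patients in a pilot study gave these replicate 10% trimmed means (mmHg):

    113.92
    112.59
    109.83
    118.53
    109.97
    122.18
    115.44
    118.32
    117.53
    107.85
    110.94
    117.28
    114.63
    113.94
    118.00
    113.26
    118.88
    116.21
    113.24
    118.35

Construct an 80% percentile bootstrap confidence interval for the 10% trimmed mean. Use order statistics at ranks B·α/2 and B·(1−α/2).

Sorted replicates: 107.85, 109.83, 109.97, 110.94, 112.59, 113.24, 113.26, 113.92, 113.94, 114.63, 115.44, 116.21, 117.28, 117.53, 118.00, 118.32, 118.35, 118.53, 118.88, 122.18
α = 0.20; lower rank = 20 × 0.100 = 2; upper rank = 20 × 0.900 = 18.
The 2nd smallest replicate is 109.83; the 18th is 118.53.

(109.83, 118.53)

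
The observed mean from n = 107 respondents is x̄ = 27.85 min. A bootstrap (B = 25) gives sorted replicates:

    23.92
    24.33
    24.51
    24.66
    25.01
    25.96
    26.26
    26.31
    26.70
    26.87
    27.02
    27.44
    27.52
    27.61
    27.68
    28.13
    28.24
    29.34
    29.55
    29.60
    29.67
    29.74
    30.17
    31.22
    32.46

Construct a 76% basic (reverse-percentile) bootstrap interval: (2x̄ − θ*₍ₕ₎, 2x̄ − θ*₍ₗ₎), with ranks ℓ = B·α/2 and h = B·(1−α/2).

Percentile endpoints at ranks 3 and 22: θ*₍3₎ = 24.51, θ*₍22₎ = 29.74.
Basic interval reflects these around x̄:
  lower = 2 × 27.85 − 29.74 = 25.96
  upper = 2 × 27.85 − 24.51 = 31.19

(25.96, 31.19)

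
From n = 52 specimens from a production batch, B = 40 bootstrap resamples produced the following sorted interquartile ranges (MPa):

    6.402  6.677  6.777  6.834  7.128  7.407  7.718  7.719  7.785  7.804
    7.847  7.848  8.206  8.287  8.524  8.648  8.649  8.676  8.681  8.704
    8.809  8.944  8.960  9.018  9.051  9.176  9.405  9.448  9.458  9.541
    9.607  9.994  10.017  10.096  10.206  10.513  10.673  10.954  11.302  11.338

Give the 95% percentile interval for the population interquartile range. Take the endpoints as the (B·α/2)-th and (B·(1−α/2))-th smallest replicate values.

(6.402, 11.302)

α = 0.05; lower rank = 40 × 0.025 = 1; upper rank = 40 × 0.975 = 39.
The 1st smallest replicate is 6.402; the 39th is 11.302.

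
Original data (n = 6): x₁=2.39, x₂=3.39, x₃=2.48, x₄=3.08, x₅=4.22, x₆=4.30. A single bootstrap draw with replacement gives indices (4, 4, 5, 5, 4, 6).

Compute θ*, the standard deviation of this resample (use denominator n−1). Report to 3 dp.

Resample values: 3.08, 3.08, 4.22, 4.22, 3.08, 4.30.
Mean = 3.6633; sum of squared deviations = 2.0459
s² = 2.0459 / 5 = 0.4092
s = √0.4092 = 0.640

θ* = 0.640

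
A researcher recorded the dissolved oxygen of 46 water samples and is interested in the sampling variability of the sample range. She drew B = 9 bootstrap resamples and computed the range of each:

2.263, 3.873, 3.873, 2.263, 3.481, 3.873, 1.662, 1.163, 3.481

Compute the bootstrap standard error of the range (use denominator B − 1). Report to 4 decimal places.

SE* = 1.0532

Bootstrap SE is the standard deviation of the 9 replicate ranges.
Mean of replicates: (2.263 + 3.873 + 3.873 + 2.263 + 3.481 + 3.873 + 1.662 + 1.163 + 3.481) / 9 = 25.93200 / 9 = 2.88133
Sum of squared deviations: (−0.61833)² + (+0.99167)² + (+0.99167)² + (−0.61833)² + (+0.59967)² + (+0.99167)² + (−1.21933)² + (−1.71833)² + (+0.59967)² = 8.87352
Variance = 8.87352 / 8 = 1.10919
SE* = √1.10919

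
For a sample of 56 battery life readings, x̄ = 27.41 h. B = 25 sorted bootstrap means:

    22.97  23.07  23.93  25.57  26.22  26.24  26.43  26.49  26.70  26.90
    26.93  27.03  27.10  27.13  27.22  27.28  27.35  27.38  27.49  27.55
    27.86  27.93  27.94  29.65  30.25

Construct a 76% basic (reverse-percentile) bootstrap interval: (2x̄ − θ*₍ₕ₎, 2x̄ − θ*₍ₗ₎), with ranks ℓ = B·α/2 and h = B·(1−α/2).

(26.89, 30.89)

Percentile endpoints at ranks 3 and 22: θ*₍3₎ = 23.93, θ*₍22₎ = 27.93.
Basic interval reflects these around x̄:
  lower = 2 × 27.41 − 27.93 = 26.89
  upper = 2 × 27.41 − 23.93 = 30.89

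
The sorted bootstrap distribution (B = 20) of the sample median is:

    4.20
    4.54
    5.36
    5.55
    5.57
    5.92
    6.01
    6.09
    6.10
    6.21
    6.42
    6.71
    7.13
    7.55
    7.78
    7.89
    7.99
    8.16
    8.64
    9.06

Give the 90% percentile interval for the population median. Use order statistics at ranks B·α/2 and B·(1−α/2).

(4.20, 8.64)

α = 0.10; lower rank = 20 × 0.050 = 1; upper rank = 20 × 0.950 = 19.
The 1st smallest replicate is 4.20; the 19th is 8.64.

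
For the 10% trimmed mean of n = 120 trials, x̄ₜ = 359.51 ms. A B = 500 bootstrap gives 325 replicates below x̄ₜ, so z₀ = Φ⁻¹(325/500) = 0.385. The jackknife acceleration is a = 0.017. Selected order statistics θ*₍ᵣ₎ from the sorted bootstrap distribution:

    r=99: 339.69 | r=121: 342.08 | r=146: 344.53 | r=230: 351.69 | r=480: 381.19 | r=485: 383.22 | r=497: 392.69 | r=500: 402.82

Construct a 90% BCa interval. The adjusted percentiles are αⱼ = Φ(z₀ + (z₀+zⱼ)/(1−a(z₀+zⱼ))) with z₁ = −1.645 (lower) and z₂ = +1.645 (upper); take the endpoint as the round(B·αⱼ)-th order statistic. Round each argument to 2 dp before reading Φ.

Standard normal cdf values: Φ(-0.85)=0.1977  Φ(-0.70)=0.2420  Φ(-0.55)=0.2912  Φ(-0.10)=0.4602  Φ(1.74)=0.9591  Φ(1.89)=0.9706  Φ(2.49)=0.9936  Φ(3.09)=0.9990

Lower: z₀ + z₁ = 0.385 + (-1.645) = -1.260; 1 − a(z₀+z₁) = 1 − (0.017)(-1.260) = 1.0214; argument = 0.385 + (-1.260)/1.0214 = -0.8486 → -0.85.
α₁ = Φ(-0.85) = 0.1977; rank = round(500 × 0.1977) = 99; θ*₍99₎ = 339.69.
Upper: z₀ + z₂ = 2.030; 1 − a(z₀+z₂) = 0.9655; argument = 2.4876 → 2.49; α₂ = 0.9936; rank = 497; θ*₍497₎ = 392.69.

(339.69, 392.69)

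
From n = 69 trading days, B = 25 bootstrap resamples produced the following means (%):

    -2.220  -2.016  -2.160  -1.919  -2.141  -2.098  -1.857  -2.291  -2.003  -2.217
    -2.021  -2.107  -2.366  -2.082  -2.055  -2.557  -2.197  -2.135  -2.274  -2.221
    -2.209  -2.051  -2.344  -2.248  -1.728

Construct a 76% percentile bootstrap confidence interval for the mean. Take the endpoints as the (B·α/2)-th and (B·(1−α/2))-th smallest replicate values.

Sorted replicates: -2.557, -2.366, -2.344, -2.291, -2.274, -2.248, -2.221, -2.220, -2.217, -2.209, -2.197, -2.160, -2.141, -2.135, -2.107, -2.098, -2.082, -2.055, -2.051, -2.021, -2.016, -2.003, -1.919, -1.857, -1.728
α = 0.24; lower rank = 25 × 0.120 = 3; upper rank = 25 × 0.880 = 22.
The 3rd smallest replicate is -2.344; the 22nd is -2.003.

(-2.344, -2.003)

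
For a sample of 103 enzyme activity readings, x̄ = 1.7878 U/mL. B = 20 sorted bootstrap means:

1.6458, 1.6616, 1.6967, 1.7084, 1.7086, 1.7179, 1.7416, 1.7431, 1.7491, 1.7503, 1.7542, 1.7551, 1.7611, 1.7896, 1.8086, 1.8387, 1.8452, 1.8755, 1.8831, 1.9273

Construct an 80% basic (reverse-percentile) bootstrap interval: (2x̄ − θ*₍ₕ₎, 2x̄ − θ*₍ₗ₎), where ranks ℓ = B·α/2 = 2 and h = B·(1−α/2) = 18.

(1.7001, 1.9140)

Percentile endpoints at ranks 2 and 18: θ*₍2₎ = 1.6616, θ*₍18₎ = 1.8755.
Basic interval reflects these around x̄:
  lower = 2 × 1.7878 − 1.8755 = 1.7001
  upper = 2 × 1.7878 − 1.6616 = 1.9140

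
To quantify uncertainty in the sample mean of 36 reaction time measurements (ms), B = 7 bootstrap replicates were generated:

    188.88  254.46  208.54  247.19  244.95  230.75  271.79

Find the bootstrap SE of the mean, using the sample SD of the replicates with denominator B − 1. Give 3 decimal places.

Bootstrap SE is the standard deviation of the 7 replicate means.
Mean of replicates: (188.88 + 254.46 + 208.54 + 247.19 + 244.95 + 230.75 + 271.79) / 7 = 1646.5600 / 7 = 235.2229
Sum of squared deviations: (−46.3429)² + (+19.2371)² + (−26.6829)² + (+11.9671)² + (+9.7271)² + (−4.4729)² + (+36.5671)² = 4824.6951
Variance = 4824.6951 / 6 = 804.1159
SE* = √804.1159

SE* = 28.357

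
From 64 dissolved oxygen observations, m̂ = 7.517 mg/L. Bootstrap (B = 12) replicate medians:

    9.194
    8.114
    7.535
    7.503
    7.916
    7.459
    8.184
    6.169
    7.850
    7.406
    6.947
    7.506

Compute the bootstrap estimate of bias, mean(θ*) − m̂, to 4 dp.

bias = +0.1316

mean(θ*) = (9.194 + 8.114 + 7.535 + 7.503 + 7.916 + 7.459 + 8.184 + 6.169 + 7.850 + 7.406 + 6.947 + 7.506) / 12 = 7.64858
bias = 7.64858 − 7.517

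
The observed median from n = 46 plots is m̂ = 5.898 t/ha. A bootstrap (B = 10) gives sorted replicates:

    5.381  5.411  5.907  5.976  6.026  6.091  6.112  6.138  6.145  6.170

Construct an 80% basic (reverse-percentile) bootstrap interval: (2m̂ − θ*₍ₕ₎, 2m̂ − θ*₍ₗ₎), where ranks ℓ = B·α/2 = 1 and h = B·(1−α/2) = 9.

(5.651, 6.415)

Percentile endpoints at ranks 1 and 9: θ*₍1₎ = 5.381, θ*₍9₎ = 6.145.
Basic interval reflects these around m̂:
  lower = 2 × 5.898 − 6.145 = 5.651
  upper = 2 × 5.898 − 5.381 = 6.415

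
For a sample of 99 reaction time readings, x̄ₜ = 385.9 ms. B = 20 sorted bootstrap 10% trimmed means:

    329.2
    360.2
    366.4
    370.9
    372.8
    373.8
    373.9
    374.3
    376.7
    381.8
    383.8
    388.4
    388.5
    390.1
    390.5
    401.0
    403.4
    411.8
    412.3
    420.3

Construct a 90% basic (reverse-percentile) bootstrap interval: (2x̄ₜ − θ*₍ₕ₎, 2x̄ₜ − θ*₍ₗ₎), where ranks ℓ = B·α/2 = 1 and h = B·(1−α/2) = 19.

(359.5, 442.6)

Percentile endpoints at ranks 1 and 19: θ*₍1₎ = 329.2, θ*₍19₎ = 412.3.
Basic interval reflects these around x̄ₜ:
  lower = 2 × 385.9 − 412.3 = 359.5
  upper = 2 × 385.9 − 329.2 = 442.6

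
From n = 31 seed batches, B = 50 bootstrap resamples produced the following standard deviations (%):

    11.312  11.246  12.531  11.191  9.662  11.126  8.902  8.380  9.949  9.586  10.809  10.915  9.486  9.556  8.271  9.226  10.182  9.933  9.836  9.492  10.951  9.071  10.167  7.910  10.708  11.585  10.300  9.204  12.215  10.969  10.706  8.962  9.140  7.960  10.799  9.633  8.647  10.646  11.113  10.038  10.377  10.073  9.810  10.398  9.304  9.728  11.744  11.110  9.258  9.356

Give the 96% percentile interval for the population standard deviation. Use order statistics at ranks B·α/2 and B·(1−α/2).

(7.910, 12.215)

Sorted replicates: 7.910, 7.960, 8.271, 8.380, 8.647, 8.902, 8.962, 9.071, 9.140, 9.204, 9.226, 9.258, 9.304, 9.356, 9.486, 9.492, 9.556, 9.586, 9.633, 9.662, 9.728, 9.810, 9.836, 9.933, 9.949, 10.038, 10.073, 10.167, 10.182, 10.300, 10.377, 10.398, 10.646, 10.706, 10.708, 10.799, 10.809, 10.915, 10.951, 10.969, 11.110, 11.113, 11.126, 11.191, 11.246, 11.312, 11.585, 11.744, 12.215, 12.531
α = 0.04; lower rank = 50 × 0.020 = 1; upper rank = 50 × 0.980 = 49.
The 1st smallest replicate is 7.910; the 49th is 12.215.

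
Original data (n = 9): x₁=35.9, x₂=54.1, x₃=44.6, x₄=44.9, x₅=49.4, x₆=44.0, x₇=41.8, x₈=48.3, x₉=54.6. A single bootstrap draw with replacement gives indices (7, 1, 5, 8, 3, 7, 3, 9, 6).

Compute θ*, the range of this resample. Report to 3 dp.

Resample values: 41.8, 35.9, 49.4, 48.3, 44.6, 41.8, 44.6, 54.6, 44.0.
Range = 54.6 − 35.9 = 18.700

θ* = 18.700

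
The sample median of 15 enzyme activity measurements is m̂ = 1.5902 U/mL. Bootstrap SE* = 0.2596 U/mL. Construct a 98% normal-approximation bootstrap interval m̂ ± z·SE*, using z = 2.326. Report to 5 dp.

(0.98637, 2.19403)

Margin = 2.326 × 0.2596 = 0.603830
Interval: 1.5902 ± 0.603830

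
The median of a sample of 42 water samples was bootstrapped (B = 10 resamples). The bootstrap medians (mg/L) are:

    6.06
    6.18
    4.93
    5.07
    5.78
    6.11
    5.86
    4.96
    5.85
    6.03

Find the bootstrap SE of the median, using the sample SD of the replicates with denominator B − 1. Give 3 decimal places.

Bootstrap SE is the standard deviation of the 10 replicate medians.
Mean of replicates: (6.06 + 6.18 + 4.93 + 5.07 + 5.78 + 6.11 + 5.86 + 4.96 + 5.85 + 6.03) / 10 = 56.8300 / 10 = 5.6830
Sum of squared deviations: (+0.3770)² + (+0.4970)² + (−0.7530)² + (−0.6130)² + (+0.0970)² + (+0.4270)² + (+0.1770)² + (−0.7230)² + (+0.1670)² + (+0.3470)² = 2.2260
Variance = 2.2260 / 9 = 0.2473
SE* = √0.2473

SE* = 0.497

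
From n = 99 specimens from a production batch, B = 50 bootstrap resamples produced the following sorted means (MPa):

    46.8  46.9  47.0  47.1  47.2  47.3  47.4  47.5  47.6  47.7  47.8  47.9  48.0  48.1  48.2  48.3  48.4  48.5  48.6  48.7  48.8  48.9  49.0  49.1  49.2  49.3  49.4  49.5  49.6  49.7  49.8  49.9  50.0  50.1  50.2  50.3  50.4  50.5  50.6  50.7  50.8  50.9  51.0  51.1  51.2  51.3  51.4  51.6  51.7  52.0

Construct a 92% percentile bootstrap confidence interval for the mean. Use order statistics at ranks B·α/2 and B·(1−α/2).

α = 0.08; lower rank = 50 × 0.040 = 2; upper rank = 50 × 0.960 = 48.
The 2nd smallest replicate is 46.9; the 48th is 51.6.

(46.9, 51.6)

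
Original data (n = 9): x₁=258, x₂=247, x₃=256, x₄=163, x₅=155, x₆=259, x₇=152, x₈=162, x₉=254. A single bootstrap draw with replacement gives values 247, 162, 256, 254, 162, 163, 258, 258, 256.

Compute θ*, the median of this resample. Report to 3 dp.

Sorted: 162, 162, 163, 247, 254, 256, 256, 258, 258
Median = middle value = 254.000

θ* = 254.000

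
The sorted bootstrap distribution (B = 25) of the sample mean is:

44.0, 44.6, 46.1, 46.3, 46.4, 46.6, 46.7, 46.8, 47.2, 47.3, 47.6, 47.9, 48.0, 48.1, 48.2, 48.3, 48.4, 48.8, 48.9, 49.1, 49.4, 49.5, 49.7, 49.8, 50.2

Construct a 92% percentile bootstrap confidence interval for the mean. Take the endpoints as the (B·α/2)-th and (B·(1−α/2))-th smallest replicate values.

α = 0.08; lower rank = 25 × 0.040 = 1; upper rank = 25 × 0.960 = 24.
The 1st smallest replicate is 44.0; the 24th is 49.8.

(44.0, 49.8)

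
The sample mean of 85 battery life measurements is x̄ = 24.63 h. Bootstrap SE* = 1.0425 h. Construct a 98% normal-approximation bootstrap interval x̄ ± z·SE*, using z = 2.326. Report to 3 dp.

Margin = 2.326 × 1.0425 = 2.4249
Interval: 24.63 ± 2.4249

(22.205, 27.055)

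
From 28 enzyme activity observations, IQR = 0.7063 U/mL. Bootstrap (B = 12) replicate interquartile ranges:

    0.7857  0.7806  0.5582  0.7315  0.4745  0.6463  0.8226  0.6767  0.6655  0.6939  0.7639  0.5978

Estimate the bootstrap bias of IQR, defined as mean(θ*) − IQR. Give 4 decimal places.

bias = −0.0232

mean(θ*) = (0.7857 + 0.7806 + 0.5582 + 0.7315 + 0.4745 + 0.6463 + 0.8226 + 0.6767 + 0.6655 + 0.6939 + 0.7639 + 0.5978) / 12 = 0.68310
bias = 0.68310 − 0.7063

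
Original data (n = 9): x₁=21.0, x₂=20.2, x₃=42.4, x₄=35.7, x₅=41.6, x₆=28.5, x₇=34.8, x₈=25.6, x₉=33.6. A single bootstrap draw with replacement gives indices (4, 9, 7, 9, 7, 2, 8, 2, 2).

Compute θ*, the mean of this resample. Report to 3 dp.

Resample values: 35.7, 33.6, 34.8, 33.6, 34.8, 20.2, 25.6, 20.2, 20.2.
Mean = (35.7 + 33.6 + 34.8 + 33.6 + 34.8 + 20.2 + 25.6 + 20.2 + 20.2) / 9 = 258.70 / 9 = 28.744

θ* = 28.744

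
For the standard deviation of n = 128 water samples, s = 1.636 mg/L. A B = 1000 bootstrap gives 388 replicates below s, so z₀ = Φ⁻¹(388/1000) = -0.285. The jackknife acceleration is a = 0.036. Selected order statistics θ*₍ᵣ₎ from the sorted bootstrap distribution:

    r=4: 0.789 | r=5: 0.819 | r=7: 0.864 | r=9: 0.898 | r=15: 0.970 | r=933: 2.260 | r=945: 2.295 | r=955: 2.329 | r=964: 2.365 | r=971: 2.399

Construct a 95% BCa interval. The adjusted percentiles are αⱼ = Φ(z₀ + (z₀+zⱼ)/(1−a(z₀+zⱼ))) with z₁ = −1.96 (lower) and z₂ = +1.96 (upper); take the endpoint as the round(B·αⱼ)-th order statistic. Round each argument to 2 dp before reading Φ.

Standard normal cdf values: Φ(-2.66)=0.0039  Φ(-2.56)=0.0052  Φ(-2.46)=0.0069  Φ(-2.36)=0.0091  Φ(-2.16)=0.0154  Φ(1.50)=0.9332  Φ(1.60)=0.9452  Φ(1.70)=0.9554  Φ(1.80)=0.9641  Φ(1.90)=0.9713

(0.898, 2.260)

Lower: z₀ + z₁ = -0.285 + (-1.960) = -2.245; 1 − a(z₀+z₁) = 1 − (0.036)(-2.245) = 1.0808; argument = -0.285 + (-2.245)/1.0808 = -2.3621 → -2.36.
α₁ = Φ(-2.36) = 0.0091; rank = round(1000 × 0.0091) = 9; θ*₍9₎ = 0.898.
Upper: z₀ + z₂ = 1.675; 1 − a(z₀+z₂) = 0.9397; argument = 1.4975 → 1.50; α₂ = 0.9332; rank = 933; θ*₍933₎ = 2.260.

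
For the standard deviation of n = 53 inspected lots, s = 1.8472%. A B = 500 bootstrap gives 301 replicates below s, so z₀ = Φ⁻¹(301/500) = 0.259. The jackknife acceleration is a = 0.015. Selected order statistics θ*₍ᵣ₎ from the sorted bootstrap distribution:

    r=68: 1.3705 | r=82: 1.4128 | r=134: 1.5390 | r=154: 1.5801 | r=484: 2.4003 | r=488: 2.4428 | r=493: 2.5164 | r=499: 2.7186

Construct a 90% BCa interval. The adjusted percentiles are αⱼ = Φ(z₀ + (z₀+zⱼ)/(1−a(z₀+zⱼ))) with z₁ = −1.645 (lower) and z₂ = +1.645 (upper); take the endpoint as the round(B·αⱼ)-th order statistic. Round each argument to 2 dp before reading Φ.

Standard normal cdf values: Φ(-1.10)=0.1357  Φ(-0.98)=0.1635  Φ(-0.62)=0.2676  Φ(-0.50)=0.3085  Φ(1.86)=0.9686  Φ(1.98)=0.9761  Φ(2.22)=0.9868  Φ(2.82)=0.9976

Lower: z₀ + z₁ = 0.259 + (-1.645) = -1.386; 1 − a(z₀+z₁) = 1 − (0.015)(-1.386) = 1.0208; argument = 0.259 + (-1.386)/1.0208 = -1.0988 → -1.10.
α₁ = Φ(-1.10) = 0.1357; rank = round(500 × 0.1357) = 68; θ*₍68₎ = 1.3705.
Upper: z₀ + z₂ = 1.904; 1 − a(z₀+z₂) = 0.9714; argument = 2.2190 → 2.22; α₂ = 0.9868; rank = 493; θ*₍493₎ = 2.5164.

(1.3705, 2.5164)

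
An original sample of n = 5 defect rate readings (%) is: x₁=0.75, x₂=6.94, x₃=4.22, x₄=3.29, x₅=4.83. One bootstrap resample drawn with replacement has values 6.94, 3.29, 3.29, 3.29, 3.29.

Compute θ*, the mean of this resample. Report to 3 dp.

θ* = 4.020

Mean = (6.94 + 3.29 + 3.29 + 3.29 + 3.29) / 5 = 20.100 / 5 = 4.020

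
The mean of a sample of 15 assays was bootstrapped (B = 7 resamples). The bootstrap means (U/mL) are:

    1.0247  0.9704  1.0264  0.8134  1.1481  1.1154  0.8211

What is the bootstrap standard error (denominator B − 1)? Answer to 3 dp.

Bootstrap SE is the standard deviation of the 7 replicate means.
Mean of replicates: (1.0247 + 0.9704 + 1.0264 + 0.8134 + 1.1481 + 1.1154 + 0.8211) / 7 = 6.91950 / 7 = 0.98850
Sum of squared deviations: (+0.03620)² + (−0.01810)² + (+0.03790)² + (−0.17510)² + (+0.15960)² + (+0.12690)² + (−0.16740)² = 0.10333
Variance = 0.10333 / 6 = 0.01722
SE* = √0.01722

SE* = 0.131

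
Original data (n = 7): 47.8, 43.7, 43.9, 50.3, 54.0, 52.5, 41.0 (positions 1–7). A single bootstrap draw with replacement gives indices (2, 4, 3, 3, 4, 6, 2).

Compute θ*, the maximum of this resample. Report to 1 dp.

θ* = 52.5

Resample values: 43.7, 50.3, 43.9, 43.9, 50.3, 52.5, 43.7.
Maximum = 52.5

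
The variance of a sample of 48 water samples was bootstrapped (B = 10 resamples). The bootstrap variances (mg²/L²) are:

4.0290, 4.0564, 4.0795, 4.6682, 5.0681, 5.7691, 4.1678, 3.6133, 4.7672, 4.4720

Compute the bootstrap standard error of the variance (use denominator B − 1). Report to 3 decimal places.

SE* = 0.625

Bootstrap SE is the standard deviation of the 10 replicate variances.
Mean of replicates: (4.0290 + 4.0564 + 4.0795 + 4.6682 + 5.0681 + 5.7691 + 4.1678 + 3.6133 + 4.7672 + 4.4720) / 10 = 44.69060 / 10 = 4.46906
Sum of squared deviations: (−0.44006)² + (−0.41266)² + (−0.38956)² + (+0.19914)² + (+0.59904)² + (+1.30004)² + (−0.30126)² + (−0.85576)² + (+0.29814)² + (+0.00294)² = 3.51629
Variance = 3.51629 / 9 = 0.39070
SE* = √0.39070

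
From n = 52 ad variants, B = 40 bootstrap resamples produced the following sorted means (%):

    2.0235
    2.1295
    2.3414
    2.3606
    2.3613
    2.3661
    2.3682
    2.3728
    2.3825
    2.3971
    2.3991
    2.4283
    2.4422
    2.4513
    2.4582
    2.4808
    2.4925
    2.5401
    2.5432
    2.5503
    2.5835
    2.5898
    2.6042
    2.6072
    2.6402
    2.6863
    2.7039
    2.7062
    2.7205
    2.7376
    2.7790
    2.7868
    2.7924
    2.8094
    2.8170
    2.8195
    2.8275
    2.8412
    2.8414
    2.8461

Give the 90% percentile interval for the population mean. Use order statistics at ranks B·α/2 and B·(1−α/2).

(2.1295, 2.8412)

α = 0.10; lower rank = 40 × 0.050 = 2; upper rank = 40 × 0.950 = 38.
The 2nd smallest replicate is 2.1295; the 38th is 2.8412.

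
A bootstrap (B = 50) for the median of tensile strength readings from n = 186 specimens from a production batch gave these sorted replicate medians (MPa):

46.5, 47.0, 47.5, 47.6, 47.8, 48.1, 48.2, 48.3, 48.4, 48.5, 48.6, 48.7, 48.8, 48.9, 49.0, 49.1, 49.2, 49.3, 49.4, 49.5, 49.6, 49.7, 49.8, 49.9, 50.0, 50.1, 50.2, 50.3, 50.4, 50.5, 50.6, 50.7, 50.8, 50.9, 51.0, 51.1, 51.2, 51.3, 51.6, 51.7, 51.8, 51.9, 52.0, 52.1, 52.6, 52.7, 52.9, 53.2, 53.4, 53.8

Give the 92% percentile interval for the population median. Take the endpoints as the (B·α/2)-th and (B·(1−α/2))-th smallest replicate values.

α = 0.08; lower rank = 50 × 0.040 = 2; upper rank = 50 × 0.960 = 48.
The 2nd smallest replicate is 47.0; the 48th is 53.2.

(47.0, 53.2)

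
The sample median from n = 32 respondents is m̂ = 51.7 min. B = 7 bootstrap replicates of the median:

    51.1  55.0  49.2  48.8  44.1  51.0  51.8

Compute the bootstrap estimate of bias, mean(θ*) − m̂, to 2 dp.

bias = −1.56

mean(θ*) = (51.1 + 55.0 + 49.2 + 48.8 + 44.1 + 51.0 + 51.8) / 7 = 50.143
bias = 50.143 − 51.7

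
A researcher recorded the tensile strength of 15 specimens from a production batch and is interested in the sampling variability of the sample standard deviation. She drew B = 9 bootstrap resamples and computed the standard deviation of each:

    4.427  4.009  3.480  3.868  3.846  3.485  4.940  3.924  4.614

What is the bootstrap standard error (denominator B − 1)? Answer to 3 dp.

SE* = 0.498

Bootstrap SE is the standard deviation of the 9 replicate standard deviations.
Mean of replicates: (4.427 + 4.009 + 3.480 + 3.868 + 3.846 + 3.485 + 4.940 + 3.924 + 4.614) / 9 = 36.5930 / 9 = 4.0659
Sum of squared deviations: (+0.3611)² + (−0.0569)² + (−0.5859)² + (−0.1979)² + (−0.2199)² + (−0.5809)² + (+0.8741)² + (−0.1419)² + (+0.5481)² = 1.9865
Variance = 1.9865 / 8 = 0.2483
SE* = √0.2483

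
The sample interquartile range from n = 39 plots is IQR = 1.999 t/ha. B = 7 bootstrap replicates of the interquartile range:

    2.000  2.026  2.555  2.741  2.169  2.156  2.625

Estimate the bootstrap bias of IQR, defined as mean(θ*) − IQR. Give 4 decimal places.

bias = +0.3256

mean(θ*) = (2.000 + 2.026 + 2.555 + 2.741 + 2.169 + 2.156 + 2.625) / 7 = 2.32457
bias = 2.32457 − 1.999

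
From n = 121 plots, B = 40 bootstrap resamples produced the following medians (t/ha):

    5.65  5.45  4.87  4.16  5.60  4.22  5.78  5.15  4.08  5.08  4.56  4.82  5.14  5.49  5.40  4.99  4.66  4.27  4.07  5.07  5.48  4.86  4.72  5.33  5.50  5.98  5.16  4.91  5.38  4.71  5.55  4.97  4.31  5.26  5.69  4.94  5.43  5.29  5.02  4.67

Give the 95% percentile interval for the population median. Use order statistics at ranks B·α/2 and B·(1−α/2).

(4.07, 5.78)

Sorted replicates: 4.07, 4.08, 4.16, 4.22, 4.27, 4.31, 4.56, 4.66, 4.67, 4.71, 4.72, 4.82, 4.86, 4.87, 4.91, 4.94, 4.97, 4.99, 5.02, 5.07, 5.08, 5.14, 5.15, 5.16, 5.26, 5.29, 5.33, 5.38, 5.40, 5.43, 5.45, 5.48, 5.49, 5.50, 5.55, 5.60, 5.65, 5.69, 5.78, 5.98
α = 0.05; lower rank = 40 × 0.025 = 1; upper rank = 40 × 0.975 = 39.
The 1st smallest replicate is 4.07; the 39th is 5.78.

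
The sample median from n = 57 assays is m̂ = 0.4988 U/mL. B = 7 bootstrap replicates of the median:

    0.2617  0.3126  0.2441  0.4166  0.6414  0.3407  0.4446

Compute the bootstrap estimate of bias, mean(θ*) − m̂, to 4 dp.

bias = −0.1186

mean(θ*) = (0.2617 + 0.3126 + 0.2441 + 0.4166 + 0.6414 + 0.3407 + 0.4446) / 7 = 0.38024
bias = 0.38024 − 0.4988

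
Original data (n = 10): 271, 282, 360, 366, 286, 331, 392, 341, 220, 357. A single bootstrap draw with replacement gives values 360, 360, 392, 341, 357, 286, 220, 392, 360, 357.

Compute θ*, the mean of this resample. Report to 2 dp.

θ* = 342.50

Mean = (360 + 360 + 392 + 341 + 357 + 286 + 220 + 392 + 360 + 357) / 10 = 3425.0 / 10 = 342.50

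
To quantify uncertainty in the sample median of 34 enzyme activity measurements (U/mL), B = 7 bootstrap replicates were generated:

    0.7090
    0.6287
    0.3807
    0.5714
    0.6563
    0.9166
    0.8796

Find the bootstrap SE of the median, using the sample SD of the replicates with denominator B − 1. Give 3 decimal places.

Bootstrap SE is the standard deviation of the 7 replicate medians.
Mean of replicates: (0.7090 + 0.6287 + 0.3807 + 0.5714 + 0.6563 + 0.9166 + 0.8796) / 7 = 4.74230 / 7 = 0.67747
Sum of squared deviations: (+0.03153)² + (−0.04877)² + (−0.29677)² + (−0.10607)² + (−0.02117)² + (+0.23913)² + (+0.20213)² = 0.20118
Variance = 0.20118 / 6 = 0.03353
SE* = √0.03353

SE* = 0.183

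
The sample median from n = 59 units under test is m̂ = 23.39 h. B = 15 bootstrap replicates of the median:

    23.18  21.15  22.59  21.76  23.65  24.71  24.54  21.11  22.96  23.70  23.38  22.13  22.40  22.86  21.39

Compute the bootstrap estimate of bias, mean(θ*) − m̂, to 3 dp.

bias = −0.623

mean(θ*) = (23.18 + 21.15 + 22.59 + 21.76 + 23.65 + 24.71 + 24.54 + 21.11 + 22.96 + 23.70 + 23.38 + 22.13 + 22.40 + 22.86 + 21.39) / 15 = 22.7673
bias = 22.7673 − 23.39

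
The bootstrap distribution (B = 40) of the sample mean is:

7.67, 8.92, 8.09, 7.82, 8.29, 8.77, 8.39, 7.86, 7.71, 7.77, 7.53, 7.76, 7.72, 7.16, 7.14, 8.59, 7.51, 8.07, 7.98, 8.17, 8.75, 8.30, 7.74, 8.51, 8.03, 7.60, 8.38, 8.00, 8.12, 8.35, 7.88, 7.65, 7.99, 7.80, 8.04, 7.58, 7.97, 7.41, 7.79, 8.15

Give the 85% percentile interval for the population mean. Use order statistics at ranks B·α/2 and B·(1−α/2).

(7.41, 8.59)

Sorted replicates: 7.14, 7.16, 7.41, 7.51, 7.53, 7.58, 7.60, 7.65, 7.67, 7.71, 7.72, 7.74, 7.76, 7.77, 7.79, 7.80, 7.82, 7.86, 7.88, 7.97, 7.98, 7.99, 8.00, 8.03, 8.04, 8.07, 8.09, 8.12, 8.15, 8.17, 8.29, 8.30, 8.35, 8.38, 8.39, 8.51, 8.59, 8.75, 8.77, 8.92
α = 0.15; lower rank = 40 × 0.075 = 3; upper rank = 40 × 0.925 = 37.
The 3rd smallest replicate is 7.41; the 37th is 8.59.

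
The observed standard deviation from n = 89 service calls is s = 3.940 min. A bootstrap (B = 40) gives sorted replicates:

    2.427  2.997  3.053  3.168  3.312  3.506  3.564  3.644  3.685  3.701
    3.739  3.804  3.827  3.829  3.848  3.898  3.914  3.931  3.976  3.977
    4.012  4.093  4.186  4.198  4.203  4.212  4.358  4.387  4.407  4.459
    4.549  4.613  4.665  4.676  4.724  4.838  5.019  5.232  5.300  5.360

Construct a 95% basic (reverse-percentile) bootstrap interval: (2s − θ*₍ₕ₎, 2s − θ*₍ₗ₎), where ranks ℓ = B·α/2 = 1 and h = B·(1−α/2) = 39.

(2.580, 5.453)

Percentile endpoints at ranks 1 and 39: θ*₍1₎ = 2.427, θ*₍39₎ = 5.300.
Basic interval reflects these around s:
  lower = 2 × 3.940 − 5.300 = 2.580
  upper = 2 × 3.940 − 2.427 = 5.453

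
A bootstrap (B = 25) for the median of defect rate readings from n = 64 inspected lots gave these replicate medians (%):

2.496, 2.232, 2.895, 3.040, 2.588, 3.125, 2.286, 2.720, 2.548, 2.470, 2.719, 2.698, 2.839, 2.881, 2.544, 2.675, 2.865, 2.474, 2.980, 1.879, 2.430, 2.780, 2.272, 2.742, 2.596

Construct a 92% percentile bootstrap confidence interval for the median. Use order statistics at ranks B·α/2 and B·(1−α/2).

(1.879, 3.040)

Sorted replicates: 1.879, 2.232, 2.272, 2.286, 2.430, 2.470, 2.474, 2.496, 2.544, 2.548, 2.588, 2.596, 2.675, 2.698, 2.719, 2.720, 2.742, 2.780, 2.839, 2.865, 2.881, 2.895, 2.980, 3.040, 3.125
α = 0.08; lower rank = 25 × 0.040 = 1; upper rank = 25 × 0.960 = 24.
The 1st smallest replicate is 1.879; the 24th is 3.040.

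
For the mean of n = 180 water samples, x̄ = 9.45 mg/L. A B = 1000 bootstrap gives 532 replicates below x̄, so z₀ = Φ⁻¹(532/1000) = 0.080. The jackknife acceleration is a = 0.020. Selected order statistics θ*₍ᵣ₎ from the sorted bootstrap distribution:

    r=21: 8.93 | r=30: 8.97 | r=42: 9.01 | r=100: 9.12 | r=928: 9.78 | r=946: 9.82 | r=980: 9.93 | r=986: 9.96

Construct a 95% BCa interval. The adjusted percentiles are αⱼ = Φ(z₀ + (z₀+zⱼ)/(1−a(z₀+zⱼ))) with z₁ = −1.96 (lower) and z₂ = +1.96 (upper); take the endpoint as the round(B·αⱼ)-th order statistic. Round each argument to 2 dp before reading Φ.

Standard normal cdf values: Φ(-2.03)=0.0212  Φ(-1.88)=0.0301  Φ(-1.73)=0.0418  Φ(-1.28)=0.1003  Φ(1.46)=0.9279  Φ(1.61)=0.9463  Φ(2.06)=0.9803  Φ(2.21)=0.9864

Lower: z₀ + z₁ = 0.080 + (-1.960) = -1.880; 1 − a(z₀+z₁) = 1 − (0.020)(-1.880) = 1.0376; argument = 0.080 + (-1.880)/1.0376 = -1.7319 → -1.73.
α₁ = Φ(-1.73) = 0.0418; rank = round(1000 × 0.0418) = 42; θ*₍42₎ = 9.01.
Upper: z₀ + z₂ = 2.040; 1 − a(z₀+z₂) = 0.9592; argument = 2.2068 → 2.21; α₂ = 0.9864; rank = 986; θ*₍986₎ = 9.96.

(9.01, 9.96)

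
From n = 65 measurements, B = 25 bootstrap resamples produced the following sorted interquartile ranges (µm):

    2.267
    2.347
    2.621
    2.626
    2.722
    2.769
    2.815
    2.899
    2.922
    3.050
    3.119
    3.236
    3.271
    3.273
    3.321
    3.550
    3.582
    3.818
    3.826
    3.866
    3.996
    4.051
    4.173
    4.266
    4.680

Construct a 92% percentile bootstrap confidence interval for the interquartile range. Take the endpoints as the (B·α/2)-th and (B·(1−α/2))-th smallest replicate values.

(2.267, 4.266)

α = 0.08; lower rank = 25 × 0.040 = 1; upper rank = 25 × 0.960 = 24.
The 1st smallest replicate is 2.267; the 24th is 4.266.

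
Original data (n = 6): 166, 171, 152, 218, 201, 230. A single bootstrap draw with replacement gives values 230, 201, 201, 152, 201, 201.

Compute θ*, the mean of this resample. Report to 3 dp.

θ* = 197.667

Mean = (230 + 201 + 201 + 152 + 201 + 201) / 6 = 1186.0 / 6 = 197.667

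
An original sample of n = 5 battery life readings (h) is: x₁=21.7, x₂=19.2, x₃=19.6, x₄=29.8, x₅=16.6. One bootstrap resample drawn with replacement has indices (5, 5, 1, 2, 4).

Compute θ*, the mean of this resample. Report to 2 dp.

Resample values: 16.6, 16.6, 21.7, 19.2, 29.8.
Mean = (16.6 + 16.6 + 21.7 + 19.2 + 29.8) / 5 = 103.90 / 5 = 20.78

θ* = 20.78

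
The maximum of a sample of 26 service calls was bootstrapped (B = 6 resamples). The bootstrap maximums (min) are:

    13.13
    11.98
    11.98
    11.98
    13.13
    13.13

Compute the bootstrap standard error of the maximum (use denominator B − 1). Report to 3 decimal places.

SE* = 0.630

Bootstrap SE is the standard deviation of the 6 replicate maximums.
Mean of replicates: (13.13 + 11.98 + 11.98 + 11.98 + 13.13 + 13.13) / 6 = 75.3300 / 6 = 12.5550
Sum of squared deviations: (+0.5750)² + (−0.5750)² + (−0.5750)² + (−0.5750)² + (+0.5750)² + (+0.5750)² = 1.9838
Variance = 1.9838 / 5 = 0.3968
SE* = √0.3968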